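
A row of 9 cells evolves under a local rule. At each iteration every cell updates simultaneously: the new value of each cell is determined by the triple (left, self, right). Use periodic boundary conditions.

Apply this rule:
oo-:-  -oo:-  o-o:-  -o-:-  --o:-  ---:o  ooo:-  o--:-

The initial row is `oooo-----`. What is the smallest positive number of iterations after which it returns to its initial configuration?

-----ooo-
oooo-----

2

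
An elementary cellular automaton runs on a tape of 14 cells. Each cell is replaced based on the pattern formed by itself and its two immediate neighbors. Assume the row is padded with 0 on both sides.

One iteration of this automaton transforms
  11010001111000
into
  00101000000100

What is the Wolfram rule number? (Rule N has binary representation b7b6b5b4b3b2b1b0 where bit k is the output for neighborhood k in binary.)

48

position 8: 111 → 0  (bit 7 = 0)
position 1: 110 → 0  (bit 6 = 0)
position 2: 101 → 1  (bit 5 = 1)
position 4: 100 → 1  (bit 4 = 1)
position 0: 011 → 0  (bit 3 = 0)
position 3: 010 → 0  (bit 2 = 0)
position 6: 001 → 0  (bit 1 = 0)
position 5: 000 → 0  (bit 0 = 0)
bits b7..b0 = 00110000 = 48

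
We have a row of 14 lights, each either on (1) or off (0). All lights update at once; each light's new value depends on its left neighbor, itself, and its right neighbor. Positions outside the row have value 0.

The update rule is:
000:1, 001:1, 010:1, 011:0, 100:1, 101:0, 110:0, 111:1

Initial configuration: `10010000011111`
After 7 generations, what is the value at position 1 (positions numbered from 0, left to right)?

1

11111111101110
01111111000101
10111110111101
10011100011001
11101011100111
01001001011010
11111111000011
position 1 holds 1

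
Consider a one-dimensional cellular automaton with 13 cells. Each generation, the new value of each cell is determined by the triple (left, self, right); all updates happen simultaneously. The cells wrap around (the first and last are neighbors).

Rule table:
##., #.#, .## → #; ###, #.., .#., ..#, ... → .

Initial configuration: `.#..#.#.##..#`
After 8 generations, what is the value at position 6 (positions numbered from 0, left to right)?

generation 1: #....#.###...
generation 2: ......##.#...
generation 3: ......###....
generation 4: ......#.#....
generation 5: .......#.....
generation 6: .............
generation 7: .............  (fixed point — unchanged through generation 8)
position 6 holds .

.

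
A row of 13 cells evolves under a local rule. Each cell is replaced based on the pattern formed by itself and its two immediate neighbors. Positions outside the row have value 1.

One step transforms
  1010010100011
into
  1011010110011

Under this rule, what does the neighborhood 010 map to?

1

At position 2 the neighborhood is 010; the next row has 1 there.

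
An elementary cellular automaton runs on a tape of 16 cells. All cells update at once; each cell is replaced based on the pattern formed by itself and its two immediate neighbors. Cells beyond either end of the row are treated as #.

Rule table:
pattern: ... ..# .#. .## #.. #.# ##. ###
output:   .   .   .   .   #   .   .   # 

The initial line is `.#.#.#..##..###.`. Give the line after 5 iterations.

......#...#..#..
#......#...#..#.
.#......#...#...
..#......#...#..
#..#......#...#.

#..#......#...#.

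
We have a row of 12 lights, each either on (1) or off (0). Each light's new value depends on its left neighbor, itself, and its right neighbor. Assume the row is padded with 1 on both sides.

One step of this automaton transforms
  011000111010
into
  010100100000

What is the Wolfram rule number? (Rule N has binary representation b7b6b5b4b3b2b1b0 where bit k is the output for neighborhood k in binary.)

position 7: 111 → 0  (bit 7 = 0)
position 2: 110 → 0  (bit 6 = 0)
position 0: 101 → 0  (bit 5 = 0)
position 3: 100 → 1  (bit 4 = 1)
position 1: 011 → 1  (bit 3 = 1)
position 10: 010 → 0  (bit 2 = 0)
position 5: 001 → 0  (bit 1 = 0)
position 4: 000 → 0  (bit 0 = 0)
bits b7..b0 = 00011000 = 24

24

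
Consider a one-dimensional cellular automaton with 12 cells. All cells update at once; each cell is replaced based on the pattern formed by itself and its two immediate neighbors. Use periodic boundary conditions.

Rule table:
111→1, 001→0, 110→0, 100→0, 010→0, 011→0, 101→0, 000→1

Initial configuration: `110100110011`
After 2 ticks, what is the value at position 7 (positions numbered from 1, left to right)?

tick 1: 100000000001
tick 2: 001111111100
position 7 holds 1

1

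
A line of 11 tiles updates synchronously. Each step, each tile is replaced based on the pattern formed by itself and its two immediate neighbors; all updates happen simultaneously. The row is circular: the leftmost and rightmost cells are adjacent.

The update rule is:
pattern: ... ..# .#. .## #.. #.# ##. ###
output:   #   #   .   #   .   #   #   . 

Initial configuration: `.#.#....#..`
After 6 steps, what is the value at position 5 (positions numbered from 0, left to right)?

#

#.#..###..#
##..##.#.##
.#.####.##.
#.##..####.
.###.##..##
##.####.###
position 5 holds #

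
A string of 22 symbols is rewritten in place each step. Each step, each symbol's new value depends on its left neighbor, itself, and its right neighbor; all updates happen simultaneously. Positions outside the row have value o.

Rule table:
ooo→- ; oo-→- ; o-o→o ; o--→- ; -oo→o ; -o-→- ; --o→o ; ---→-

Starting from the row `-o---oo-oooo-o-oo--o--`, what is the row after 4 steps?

step 1: o---oo-oo---o-oo--o--o
step 2: ---oo-oo---o-oo--o--oo
step 3: --oo-oo---o-oo--o--oo-
step 4: -oo-oo---o-oo--o--oo-o

-oo-oo---o-oo--o--oo-o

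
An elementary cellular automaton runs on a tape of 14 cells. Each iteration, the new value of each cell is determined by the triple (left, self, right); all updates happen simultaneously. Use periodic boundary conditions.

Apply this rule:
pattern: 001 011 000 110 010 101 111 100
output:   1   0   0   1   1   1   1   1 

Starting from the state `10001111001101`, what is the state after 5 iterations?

01101111011111

iteration 1: 11010111110110
iteration 2: 01111011111011
iteration 3: 10111101111101
iteration 4: 11011110111110
iteration 5: 01101111011111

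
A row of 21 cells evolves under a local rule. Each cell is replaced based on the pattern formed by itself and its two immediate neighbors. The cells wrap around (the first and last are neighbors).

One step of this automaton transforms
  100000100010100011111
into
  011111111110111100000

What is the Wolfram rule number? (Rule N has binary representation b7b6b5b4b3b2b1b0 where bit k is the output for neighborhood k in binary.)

23

position 17: 111 → 0  (bit 7 = 0)
position 0: 110 → 0  (bit 6 = 0)
position 11: 101 → 0  (bit 5 = 0)
position 1: 100 → 1  (bit 4 = 1)
position 16: 011 → 0  (bit 3 = 0)
position 6: 010 → 1  (bit 2 = 1)
position 5: 001 → 1  (bit 1 = 1)
position 2: 000 → 1  (bit 0 = 1)
bits b7..b0 = 00010111 = 23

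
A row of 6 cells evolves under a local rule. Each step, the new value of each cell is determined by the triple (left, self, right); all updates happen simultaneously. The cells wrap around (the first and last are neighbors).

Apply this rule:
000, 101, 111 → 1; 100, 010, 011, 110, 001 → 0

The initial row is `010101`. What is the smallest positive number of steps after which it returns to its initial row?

2

101010
010101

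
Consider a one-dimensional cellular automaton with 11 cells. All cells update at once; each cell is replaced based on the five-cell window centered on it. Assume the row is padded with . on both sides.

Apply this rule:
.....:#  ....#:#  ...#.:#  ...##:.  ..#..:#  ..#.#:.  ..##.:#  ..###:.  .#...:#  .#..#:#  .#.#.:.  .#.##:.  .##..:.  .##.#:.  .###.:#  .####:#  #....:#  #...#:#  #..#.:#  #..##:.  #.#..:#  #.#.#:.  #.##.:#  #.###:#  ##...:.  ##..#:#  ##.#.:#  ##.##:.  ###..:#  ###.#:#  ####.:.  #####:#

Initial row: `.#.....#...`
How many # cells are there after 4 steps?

7

step 1: ###########
step 2: .########.#
step 3: ..#####.###
step 4: #..##.#.###
count of #: 7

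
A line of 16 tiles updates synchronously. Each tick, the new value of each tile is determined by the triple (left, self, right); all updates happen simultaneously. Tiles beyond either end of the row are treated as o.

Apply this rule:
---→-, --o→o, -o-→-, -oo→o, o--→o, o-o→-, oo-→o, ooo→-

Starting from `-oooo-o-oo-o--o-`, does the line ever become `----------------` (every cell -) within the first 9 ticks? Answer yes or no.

no

-o--o---oo--oo--
--oo-o-ooooooooo
oooo---o--------
---oo-o-o------o
o-ooo----o----oo
o-o-oo--o-o--oo-
o---oooo---oooo-
oo-oo--oo-oo--o-
-o-oooooo-oooo--
tick 9 is -o-oooooo-oooo--, still not uniform -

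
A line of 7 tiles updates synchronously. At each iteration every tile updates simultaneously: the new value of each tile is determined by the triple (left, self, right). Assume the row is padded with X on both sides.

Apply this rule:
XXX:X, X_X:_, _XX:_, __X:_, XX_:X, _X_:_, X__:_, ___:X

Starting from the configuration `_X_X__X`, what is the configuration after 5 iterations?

_X__XX_

_______
_XXXXX_
__XXXX_
___XXX_
_X__XX_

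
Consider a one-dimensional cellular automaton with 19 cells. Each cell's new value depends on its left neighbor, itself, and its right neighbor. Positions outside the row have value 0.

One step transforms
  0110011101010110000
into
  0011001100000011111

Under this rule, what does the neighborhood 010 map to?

0

At position 9 the neighborhood is 010; the next row has 0 there.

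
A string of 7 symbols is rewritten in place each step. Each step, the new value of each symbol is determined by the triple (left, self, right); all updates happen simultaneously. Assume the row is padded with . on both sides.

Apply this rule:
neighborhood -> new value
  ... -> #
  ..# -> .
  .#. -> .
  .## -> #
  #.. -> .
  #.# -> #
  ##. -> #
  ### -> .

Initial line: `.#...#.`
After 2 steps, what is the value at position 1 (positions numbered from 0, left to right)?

#

...#...
##...##
position 1 holds #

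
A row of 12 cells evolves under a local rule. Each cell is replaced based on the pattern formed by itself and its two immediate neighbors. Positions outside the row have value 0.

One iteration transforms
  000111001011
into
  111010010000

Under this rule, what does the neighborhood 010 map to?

0

At position 8 the neighborhood is 010; the next row has 0 there.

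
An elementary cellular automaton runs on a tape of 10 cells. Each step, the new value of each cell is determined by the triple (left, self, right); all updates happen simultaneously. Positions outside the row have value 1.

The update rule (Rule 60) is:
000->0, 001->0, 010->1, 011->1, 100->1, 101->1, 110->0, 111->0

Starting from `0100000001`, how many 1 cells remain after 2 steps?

step 1: 1110000001
step 2: 0001000001
count of 1: 2

2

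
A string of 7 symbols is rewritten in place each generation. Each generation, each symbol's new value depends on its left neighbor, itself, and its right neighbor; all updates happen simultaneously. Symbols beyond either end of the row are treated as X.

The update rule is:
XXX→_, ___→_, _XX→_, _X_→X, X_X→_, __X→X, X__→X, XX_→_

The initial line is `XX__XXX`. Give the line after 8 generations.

X_____X

__XX___
XX__X_X
__XXX__
XX___XX
__X_X__
XXX_XXX
_______
X_____X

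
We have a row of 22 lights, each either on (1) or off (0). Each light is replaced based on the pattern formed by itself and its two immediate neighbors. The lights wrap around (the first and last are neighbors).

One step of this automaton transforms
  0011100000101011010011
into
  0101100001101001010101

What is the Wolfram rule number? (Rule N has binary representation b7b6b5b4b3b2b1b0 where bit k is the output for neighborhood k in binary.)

position 3: 111 → 1  (bit 7 = 1)
position 4: 110 → 1  (bit 6 = 1)
position 11: 101 → 0  (bit 5 = 0)
position 0: 100 → 0  (bit 4 = 0)
position 2: 011 → 0  (bit 3 = 0)
position 10: 010 → 1  (bit 2 = 1)
position 1: 001 → 1  (bit 1 = 1)
position 6: 000 → 0  (bit 0 = 0)
bits b7..b0 = 11000110 = 198

198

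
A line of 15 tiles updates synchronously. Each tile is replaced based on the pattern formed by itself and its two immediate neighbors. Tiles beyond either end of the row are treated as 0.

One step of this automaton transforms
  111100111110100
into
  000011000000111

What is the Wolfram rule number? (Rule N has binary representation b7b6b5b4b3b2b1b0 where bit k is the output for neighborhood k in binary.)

23

position 1: 111 → 0  (bit 7 = 0)
position 3: 110 → 0  (bit 6 = 0)
position 11: 101 → 0  (bit 5 = 0)
position 4: 100 → 1  (bit 4 = 1)
position 0: 011 → 0  (bit 3 = 0)
position 12: 010 → 1  (bit 2 = 1)
position 5: 001 → 1  (bit 1 = 1)
position 14: 000 → 1  (bit 0 = 1)
bits b7..b0 = 00010111 = 23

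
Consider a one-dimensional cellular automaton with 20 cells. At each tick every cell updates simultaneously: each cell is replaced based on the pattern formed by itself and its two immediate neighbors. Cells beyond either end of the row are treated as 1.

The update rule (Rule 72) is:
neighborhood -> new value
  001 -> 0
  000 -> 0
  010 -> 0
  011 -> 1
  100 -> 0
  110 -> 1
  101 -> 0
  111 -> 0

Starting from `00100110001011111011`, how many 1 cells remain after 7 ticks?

2

tick 1: 00000110000010001010
tick 2: 00000110000000000000
tick 3: 00000110000000000000  (fixed point — unchanged through tick 7)
count of 1: 2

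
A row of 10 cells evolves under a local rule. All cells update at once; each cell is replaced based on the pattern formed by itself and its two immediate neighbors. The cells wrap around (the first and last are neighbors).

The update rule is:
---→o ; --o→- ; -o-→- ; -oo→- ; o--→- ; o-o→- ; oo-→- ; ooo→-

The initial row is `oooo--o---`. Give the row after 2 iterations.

--------o-
ooooooo---

ooooooo---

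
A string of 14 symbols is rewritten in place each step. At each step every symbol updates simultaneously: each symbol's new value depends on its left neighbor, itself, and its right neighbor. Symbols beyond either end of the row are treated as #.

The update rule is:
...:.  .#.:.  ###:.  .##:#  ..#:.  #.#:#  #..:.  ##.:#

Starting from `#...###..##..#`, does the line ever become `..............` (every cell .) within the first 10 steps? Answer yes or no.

no

#...#.#..##..#
#....#...##..#
#........##..#
#........##..#  (fixed point — unchanged through step 10)
step 10 is #........##..#, still not uniform .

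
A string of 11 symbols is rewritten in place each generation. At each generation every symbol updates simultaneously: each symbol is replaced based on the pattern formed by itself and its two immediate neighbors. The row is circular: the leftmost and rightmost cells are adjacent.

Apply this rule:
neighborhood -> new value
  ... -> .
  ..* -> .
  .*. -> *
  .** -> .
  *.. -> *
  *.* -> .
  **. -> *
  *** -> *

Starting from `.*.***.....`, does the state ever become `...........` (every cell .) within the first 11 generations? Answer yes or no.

no

.*..***....
.**..***...
..**..***..
...**..***.
....**..***
*....**..**
**....**..*
***....**..
.***....**.
..***....**
*..***....*
generation 11 is *..***....*, still not uniform .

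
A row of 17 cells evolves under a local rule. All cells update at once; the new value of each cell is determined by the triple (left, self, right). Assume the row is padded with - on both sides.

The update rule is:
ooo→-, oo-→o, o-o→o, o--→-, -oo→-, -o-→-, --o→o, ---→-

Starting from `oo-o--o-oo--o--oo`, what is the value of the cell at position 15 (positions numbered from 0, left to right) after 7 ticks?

-

tick 1: -oo--o-o-o-o--o-o
tick 2: o-o-o-o-o-o--o-o-
tick 3: -o-o-o-o-o--o-o--
tick 4: o-o-o-o-o--o-o---
tick 5: -o-o-o-o--o-o----
tick 6: o-o-o-o--o-o-----
tick 7: -o-o-o--o-o------
position 15 holds -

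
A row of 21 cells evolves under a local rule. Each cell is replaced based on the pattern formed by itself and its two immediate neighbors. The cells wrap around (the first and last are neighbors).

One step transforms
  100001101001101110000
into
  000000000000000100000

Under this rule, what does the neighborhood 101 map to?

0

At position 7 the neighborhood is 101; the next row has 0 there.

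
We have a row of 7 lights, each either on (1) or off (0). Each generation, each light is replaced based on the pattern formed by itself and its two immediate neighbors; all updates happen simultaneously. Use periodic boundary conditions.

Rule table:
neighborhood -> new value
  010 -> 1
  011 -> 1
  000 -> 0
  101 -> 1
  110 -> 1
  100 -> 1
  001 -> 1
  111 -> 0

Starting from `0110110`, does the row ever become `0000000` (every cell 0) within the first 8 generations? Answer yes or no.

generation 1: 1111111
generation 2: 0000000
all cells are 0 at generation 2

yes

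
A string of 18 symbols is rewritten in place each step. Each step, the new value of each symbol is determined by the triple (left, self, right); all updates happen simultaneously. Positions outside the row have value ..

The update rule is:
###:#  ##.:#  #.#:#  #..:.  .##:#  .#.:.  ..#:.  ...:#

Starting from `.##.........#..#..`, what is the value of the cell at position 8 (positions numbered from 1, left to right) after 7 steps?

.##.#######......#
.##########.####..
.###############.#
.################.
.################.  (fixed point — unchanged through step 7)
position 8 holds #

#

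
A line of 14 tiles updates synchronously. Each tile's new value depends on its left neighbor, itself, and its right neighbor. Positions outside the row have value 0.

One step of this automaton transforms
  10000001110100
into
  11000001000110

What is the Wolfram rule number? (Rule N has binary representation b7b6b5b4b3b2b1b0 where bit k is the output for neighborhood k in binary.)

28

position 8: 111 → 0  (bit 7 = 0)
position 9: 110 → 0  (bit 6 = 0)
position 10: 101 → 0  (bit 5 = 0)
position 1: 100 → 1  (bit 4 = 1)
position 7: 011 → 1  (bit 3 = 1)
position 0: 010 → 1  (bit 2 = 1)
position 6: 001 → 0  (bit 1 = 0)
position 2: 000 → 0  (bit 0 = 0)
bits b7..b0 = 00011100 = 28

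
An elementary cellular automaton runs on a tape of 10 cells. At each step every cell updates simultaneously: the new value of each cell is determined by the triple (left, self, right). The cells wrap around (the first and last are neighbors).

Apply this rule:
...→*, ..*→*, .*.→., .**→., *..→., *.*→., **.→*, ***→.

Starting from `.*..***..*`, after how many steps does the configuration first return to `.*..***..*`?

30

...*..*.*.
***..*....
..*.*..***
.*....*..*
...***..*.
***..*.*..
..*.*....*
.*....***.
*..***..*.
..*..*.*..
**..*....*
.*.*..***.
*....*..*.
..***..*..
**..*.*..*
.*.*....*.
*....***..
..***..*.*
.*..*.*...
*..*....**
*.*..***..
....*..*.*
.***..*...
*..*.*..**
*.*....*..
....***..*
.***..*.*.
*..*.*....
..*....***
.*..***..*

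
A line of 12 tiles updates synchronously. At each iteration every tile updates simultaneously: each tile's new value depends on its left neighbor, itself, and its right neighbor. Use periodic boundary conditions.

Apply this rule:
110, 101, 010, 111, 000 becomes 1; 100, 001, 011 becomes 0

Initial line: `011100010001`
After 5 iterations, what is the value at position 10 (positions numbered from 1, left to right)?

101101010101
110111111110
011011111111
101101111111
110110111111
position 10 holds 1

1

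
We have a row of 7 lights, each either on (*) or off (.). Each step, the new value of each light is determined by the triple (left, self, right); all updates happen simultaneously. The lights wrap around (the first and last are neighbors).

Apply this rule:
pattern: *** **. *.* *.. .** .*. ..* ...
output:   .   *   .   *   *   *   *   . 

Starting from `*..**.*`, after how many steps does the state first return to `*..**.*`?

3

*****.*
....*.*
*..**.*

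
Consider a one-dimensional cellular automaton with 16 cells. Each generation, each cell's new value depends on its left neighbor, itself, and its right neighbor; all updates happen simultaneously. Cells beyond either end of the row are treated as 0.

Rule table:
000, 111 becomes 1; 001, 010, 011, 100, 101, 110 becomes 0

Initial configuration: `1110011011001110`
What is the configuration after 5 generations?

generation 1: 0100000000000100
generation 2: 0001111111110001
generation 3: 1100111111100100
generation 4: 0000011111000001
generation 5: 1111001110011100

1111001110011100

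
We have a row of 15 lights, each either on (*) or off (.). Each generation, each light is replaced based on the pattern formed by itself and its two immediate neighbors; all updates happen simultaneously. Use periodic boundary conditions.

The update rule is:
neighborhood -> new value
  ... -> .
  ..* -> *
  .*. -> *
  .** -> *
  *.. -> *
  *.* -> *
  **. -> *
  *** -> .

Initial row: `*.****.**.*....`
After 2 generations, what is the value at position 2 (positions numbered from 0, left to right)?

***..*******..*
..****.....****
position 2 holds *

*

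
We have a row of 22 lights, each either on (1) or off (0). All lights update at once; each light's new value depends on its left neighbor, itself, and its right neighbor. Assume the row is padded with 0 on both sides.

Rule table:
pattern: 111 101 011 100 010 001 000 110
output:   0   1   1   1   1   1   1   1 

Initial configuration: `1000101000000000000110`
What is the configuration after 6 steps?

1000000000000000000001

1111111111111111111111
1000000000000000000001
1111111111111111111111  (repeats step 1; period 2)
step 6: 1000000000000000000001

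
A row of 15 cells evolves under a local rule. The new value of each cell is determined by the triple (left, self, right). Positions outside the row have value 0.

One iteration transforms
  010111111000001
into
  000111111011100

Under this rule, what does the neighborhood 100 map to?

0

At position 9 the neighborhood is 100; the next row has 0 there.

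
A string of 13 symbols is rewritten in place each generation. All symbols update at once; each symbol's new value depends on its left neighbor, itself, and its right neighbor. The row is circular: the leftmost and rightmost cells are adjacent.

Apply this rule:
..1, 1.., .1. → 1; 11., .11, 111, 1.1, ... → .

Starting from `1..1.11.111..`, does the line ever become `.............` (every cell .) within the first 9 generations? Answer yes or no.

yes

1111.......11
....1.....1..
...111...111.
..1...1.1...1
1111.11.11.11
.............
all cells are . at generation 6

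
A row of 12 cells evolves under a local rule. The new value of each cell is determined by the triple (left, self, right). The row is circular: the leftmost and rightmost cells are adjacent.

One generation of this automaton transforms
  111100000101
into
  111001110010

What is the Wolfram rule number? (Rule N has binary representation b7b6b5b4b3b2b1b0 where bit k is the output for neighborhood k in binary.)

161

position 0: 111 → 1  (bit 7 = 1)
position 3: 110 → 0  (bit 6 = 0)
position 10: 101 → 1  (bit 5 = 1)
position 4: 100 → 0  (bit 4 = 0)
position 11: 011 → 0  (bit 3 = 0)
position 9: 010 → 0  (bit 2 = 0)
position 8: 001 → 0  (bit 1 = 0)
position 5: 000 → 1  (bit 0 = 1)
bits b7..b0 = 10100001 = 161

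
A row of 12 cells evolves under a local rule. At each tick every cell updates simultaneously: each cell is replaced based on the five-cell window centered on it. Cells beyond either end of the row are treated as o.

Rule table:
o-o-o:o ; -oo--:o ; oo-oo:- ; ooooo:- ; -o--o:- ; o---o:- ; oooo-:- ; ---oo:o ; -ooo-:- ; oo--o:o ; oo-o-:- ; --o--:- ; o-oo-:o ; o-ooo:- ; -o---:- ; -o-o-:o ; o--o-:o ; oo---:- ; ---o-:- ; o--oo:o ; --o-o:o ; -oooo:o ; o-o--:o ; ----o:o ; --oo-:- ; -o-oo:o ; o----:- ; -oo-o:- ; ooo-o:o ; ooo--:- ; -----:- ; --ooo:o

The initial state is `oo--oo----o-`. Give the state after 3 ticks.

-----oo--o--

--oo-o--o-oo
oo---o-ooo-o
-----oo--o--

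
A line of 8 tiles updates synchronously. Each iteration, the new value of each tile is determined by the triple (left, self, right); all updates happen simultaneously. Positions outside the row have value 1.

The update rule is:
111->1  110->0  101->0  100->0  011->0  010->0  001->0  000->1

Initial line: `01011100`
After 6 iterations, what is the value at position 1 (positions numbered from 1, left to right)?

0

iteration 1: 00001000
iteration 2: 01100010
iteration 3: 00001000  (repeats iteration 1; period 2)
iteration 6: 01100010
position 1 holds 0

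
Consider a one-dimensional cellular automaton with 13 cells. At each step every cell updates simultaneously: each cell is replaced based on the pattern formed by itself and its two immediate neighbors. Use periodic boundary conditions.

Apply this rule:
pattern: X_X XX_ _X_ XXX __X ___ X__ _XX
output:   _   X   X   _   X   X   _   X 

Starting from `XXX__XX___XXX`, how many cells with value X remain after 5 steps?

7

__X_XXX_XXX__
XXX_X_X_X_X_X
__X_X_X_X_X_X
_XX_X_X_X_X_X
_XX_X_X_X_X_X
count of X: 7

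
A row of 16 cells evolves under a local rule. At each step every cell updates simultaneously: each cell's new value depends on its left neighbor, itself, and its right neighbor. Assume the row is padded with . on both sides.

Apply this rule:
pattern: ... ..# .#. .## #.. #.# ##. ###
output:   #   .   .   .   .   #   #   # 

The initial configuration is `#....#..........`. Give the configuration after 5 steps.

.##.#..#...#####

..##...#########
#..#.#..########
....#....#######
###...##..######
.##.#..#...#####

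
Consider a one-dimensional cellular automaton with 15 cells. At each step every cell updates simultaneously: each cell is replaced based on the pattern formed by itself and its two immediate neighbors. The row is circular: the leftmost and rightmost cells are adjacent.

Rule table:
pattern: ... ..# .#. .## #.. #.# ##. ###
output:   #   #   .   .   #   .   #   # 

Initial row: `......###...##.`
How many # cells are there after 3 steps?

######.#####.##
######..####..#
########.#####.
count of #: 13

13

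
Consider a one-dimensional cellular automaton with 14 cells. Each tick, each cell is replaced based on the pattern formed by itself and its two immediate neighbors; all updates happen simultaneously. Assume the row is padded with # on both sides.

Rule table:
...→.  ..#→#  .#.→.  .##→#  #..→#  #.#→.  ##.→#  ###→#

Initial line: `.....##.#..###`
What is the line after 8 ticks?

#...###..#####
##.###########
##.###########  (fixed point — unchanged through tick 8)

##.###########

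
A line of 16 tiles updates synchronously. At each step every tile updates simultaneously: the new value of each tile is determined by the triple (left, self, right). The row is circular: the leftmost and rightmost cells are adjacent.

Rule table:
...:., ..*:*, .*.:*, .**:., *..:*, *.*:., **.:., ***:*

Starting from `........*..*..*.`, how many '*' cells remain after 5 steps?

step 1: .......*********
step 2: *.....*.*******.
step 3: **...**..*****..
step 4: ..*.*..**.***.**
step 5: ***.***....*....
count of *: 7

7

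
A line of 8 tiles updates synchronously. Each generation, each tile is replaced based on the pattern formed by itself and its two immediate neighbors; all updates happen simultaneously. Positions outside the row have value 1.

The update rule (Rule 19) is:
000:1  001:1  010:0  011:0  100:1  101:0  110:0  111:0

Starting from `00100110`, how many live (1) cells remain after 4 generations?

11011000
00000111
11111000
00000111
count of 1: 3

3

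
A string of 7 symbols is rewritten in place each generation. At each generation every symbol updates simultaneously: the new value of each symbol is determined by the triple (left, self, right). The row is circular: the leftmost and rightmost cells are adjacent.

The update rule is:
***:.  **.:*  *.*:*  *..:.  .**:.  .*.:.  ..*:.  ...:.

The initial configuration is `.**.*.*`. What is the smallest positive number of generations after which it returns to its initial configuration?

generation 1: *.**.*.
generation 2: .*.**.*
generation 3: *.*.**.
generation 4: .*.*.**
generation 5: *.*.*.*
generation 6: **.*.*.
generation 7: .**.*.*

7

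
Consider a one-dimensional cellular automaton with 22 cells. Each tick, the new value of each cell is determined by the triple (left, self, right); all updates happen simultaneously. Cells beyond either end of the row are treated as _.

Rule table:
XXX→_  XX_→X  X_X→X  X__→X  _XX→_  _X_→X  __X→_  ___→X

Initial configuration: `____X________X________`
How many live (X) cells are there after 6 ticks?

XXX_XXXXXXXX_XXXXXXXXX
__XX_______XX________X
X__XXXXXXX__XXXXXXXX_X
XX_______XX________XXX
_XXXXXXX__XXXXXXXX___X
_______XX________XXX_X
count of X: 6

6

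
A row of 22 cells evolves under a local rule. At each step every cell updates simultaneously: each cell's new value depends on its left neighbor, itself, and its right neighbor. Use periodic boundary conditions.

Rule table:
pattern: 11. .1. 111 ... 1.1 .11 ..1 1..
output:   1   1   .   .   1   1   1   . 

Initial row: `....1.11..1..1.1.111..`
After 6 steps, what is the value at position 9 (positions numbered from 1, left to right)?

...11111.11.111111.1..
..11...111111....111..
.111..11....1...11.1..
11.1.111...11..11111..
111111.1..111.11...1.1
.....111.11.1111..1111
position 9 holds .

.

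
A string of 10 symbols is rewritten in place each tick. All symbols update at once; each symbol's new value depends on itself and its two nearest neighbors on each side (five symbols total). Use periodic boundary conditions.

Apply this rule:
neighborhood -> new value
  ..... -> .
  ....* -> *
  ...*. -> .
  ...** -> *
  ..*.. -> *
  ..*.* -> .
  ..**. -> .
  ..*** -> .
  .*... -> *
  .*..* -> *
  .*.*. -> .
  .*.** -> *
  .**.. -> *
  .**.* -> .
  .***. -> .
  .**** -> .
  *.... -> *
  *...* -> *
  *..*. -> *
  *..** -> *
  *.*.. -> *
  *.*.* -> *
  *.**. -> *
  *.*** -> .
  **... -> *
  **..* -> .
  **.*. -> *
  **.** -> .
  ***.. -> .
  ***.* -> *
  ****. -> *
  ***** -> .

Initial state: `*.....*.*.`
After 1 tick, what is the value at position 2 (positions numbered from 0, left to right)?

***.*...*.
position 2 holds *

*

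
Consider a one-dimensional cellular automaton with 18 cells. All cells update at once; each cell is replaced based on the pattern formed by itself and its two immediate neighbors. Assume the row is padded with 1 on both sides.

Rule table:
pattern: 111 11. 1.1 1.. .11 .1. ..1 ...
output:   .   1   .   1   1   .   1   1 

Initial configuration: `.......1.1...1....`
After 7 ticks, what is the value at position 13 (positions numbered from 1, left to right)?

1111111...111.1111
......11111.1.1...
1111111...1....111
......1111.11111..
1111111..1.1...111
......111...1111..
1111111.11111..111
position 13 holds 1

1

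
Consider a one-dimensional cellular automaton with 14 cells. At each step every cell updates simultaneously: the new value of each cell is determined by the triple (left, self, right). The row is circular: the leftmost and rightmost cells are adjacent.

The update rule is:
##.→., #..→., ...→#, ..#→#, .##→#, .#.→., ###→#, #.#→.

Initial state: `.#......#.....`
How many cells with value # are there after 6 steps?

#..#####..####
..#####..#####
.#####..#####.
#####..#####..
####..#####..#
###..#####..##
count of #: 10

10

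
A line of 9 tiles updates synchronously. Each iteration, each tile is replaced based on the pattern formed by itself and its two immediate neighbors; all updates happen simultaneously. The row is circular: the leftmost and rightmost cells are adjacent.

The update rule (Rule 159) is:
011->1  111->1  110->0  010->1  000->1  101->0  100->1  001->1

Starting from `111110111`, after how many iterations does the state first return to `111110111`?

18

111100111
111011111
110011111
101111111
001111111
111111110
111111100
111111011
111110011
111101111
111001111
110111111
100111111
011111111
011111110
111111101
111111001
111110111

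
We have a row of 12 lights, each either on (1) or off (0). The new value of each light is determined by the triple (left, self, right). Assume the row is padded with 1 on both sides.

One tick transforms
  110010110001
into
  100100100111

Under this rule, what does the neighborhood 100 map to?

At position 2 the neighborhood is 100; the next row has 0 there.

0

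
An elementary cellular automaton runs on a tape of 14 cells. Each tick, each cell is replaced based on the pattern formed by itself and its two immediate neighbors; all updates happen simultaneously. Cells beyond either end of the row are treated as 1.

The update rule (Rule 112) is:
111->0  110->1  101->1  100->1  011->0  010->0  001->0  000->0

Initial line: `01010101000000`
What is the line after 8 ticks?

11011011010101

tick 1: 10101010100000
tick 2: 11010101010000
tick 3: 01101010101000
tick 4: 10110101010100
tick 5: 11011010101010
tick 6: 01101101010101
tick 7: 10110110101010
tick 8: 11011011010101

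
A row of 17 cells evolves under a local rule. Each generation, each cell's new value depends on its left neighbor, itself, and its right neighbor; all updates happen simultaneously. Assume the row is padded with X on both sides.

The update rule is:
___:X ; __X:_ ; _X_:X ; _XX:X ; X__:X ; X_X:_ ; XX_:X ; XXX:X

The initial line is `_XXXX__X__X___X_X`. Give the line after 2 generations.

generation 1: _XXXXX_XX_XXX_X_X
generation 2: _XXXXX_XX_XXX_X_X

_XXXXX_XX_XXX_X_X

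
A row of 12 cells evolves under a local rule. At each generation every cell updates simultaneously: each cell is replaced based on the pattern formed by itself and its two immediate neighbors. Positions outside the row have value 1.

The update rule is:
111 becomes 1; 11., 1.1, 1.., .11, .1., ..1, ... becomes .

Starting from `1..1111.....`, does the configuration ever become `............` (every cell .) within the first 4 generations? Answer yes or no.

yes

....11......
............
all cells are . at generation 2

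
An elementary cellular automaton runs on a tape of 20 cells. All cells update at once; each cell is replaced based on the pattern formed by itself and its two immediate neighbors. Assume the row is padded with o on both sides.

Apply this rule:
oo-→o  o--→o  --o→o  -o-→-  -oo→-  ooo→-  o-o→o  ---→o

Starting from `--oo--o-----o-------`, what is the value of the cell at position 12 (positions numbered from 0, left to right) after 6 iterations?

oo-ooo-ooooo-ooooooo
-oo--oo----oo-------
o-ooo-ooooo-oooooooo
oo--oo----oo--------
-ooo-ooooo-ooooooooo
o--oo----oo---------
position 12 holds -

-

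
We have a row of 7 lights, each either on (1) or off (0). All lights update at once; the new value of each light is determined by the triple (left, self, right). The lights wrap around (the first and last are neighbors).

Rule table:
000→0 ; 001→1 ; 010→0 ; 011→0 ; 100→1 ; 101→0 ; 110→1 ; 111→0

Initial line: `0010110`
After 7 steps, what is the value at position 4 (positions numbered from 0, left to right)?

0100011
0010101
1100000
0110001
0011010
0101001
0000110
position 4 holds 1

1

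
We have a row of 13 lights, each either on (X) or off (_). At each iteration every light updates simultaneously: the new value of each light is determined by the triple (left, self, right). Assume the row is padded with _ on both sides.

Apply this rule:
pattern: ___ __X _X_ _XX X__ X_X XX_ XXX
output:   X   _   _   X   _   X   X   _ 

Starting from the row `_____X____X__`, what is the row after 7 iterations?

iteration 1: XXXX___XX___X
iteration 2: X__X_X_XX_X__
iteration 3: ____X_XXXX__X
iteration 4: XXX__XX__X___
iteration 5: X_X__XX____XX
iteration 6: _X___XX_XX_XX
iteration 7: ___X_XXXXXXXX

___X_XXXXXXXX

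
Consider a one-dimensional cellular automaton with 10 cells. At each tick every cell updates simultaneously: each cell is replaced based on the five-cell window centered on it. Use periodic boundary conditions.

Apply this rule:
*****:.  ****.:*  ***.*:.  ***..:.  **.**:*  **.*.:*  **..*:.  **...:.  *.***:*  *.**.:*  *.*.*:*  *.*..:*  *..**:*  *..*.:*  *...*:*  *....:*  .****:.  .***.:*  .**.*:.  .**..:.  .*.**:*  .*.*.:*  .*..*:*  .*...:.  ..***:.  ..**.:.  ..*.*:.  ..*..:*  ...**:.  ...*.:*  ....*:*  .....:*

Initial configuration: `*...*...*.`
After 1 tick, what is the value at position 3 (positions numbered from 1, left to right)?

*

*.***.**.*
position 3 holds *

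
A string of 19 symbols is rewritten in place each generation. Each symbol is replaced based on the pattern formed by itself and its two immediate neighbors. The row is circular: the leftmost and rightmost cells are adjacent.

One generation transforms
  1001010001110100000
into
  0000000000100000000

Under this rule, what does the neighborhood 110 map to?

0

At position 11 the neighborhood is 110; the next row has 0 there.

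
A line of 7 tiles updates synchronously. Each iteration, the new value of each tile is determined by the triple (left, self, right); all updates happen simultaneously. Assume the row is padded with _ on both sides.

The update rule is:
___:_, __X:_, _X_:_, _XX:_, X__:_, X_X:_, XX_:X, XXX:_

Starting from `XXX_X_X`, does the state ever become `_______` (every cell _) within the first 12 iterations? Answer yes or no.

__X____
_______
all cells are _ at iteration 2

yes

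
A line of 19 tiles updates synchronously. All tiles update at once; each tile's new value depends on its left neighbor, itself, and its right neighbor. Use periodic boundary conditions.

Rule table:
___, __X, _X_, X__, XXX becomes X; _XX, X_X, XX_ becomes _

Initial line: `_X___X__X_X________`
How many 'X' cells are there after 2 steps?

step 1: XXXXXXXXX_XXXXXXXXX
step 2: XXXXXXXX___XXXXXXXX
count of X: 16

16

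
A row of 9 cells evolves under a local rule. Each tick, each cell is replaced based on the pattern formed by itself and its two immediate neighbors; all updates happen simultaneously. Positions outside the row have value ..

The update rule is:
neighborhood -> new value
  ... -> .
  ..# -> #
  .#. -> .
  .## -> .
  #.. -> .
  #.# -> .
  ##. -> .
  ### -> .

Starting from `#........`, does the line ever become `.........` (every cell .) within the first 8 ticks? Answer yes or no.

tick 1: .........
all cells are . at tick 1

yes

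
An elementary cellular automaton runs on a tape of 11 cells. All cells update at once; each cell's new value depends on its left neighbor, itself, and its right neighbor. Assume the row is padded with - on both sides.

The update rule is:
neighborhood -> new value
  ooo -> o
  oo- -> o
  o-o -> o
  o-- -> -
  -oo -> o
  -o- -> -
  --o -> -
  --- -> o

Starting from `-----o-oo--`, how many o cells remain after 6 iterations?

8

iteration 1: oooo--ooo-o
iteration 2: oooo--oooo-
iteration 3: oooo--oooo-  (fixed point — unchanged through iteration 6)
count of o: 8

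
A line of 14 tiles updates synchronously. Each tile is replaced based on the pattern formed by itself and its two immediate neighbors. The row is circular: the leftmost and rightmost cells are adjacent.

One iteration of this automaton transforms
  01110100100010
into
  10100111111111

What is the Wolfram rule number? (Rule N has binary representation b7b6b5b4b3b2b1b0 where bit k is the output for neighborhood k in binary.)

151

position 2: 111 → 1  (bit 7 = 1)
position 3: 110 → 0  (bit 6 = 0)
position 4: 101 → 0  (bit 5 = 0)
position 6: 100 → 1  (bit 4 = 1)
position 1: 011 → 0  (bit 3 = 0)
position 5: 010 → 1  (bit 2 = 1)
position 0: 001 → 1  (bit 1 = 1)
position 10: 000 → 1  (bit 0 = 1)
bits b7..b0 = 10010111 = 151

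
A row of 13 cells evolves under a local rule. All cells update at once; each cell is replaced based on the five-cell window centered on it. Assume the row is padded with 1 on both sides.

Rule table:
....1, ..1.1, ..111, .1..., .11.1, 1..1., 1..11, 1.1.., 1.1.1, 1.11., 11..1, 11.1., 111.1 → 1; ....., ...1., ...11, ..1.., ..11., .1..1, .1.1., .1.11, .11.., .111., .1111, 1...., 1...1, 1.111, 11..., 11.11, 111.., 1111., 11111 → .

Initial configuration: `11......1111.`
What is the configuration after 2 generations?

......1.1..1.
....1.1.1.11.

....1.1.1.11.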